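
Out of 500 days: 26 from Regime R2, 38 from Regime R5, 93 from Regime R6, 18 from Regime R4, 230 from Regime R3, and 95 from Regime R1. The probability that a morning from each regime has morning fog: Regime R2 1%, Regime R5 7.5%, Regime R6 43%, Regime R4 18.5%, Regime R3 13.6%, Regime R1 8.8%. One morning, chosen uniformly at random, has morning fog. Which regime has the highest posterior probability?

Regime R6

Prior × likelihood for each hypothesis:
  Regime R2: 0.052 × 0.01 = 0.00052
  Regime R5: 0.076 × 0.075 = 0.0057
  Regime R6: 0.186 × 0.43 = 0.07998
  Regime R4: 0.036 × 0.185 = 0.00666
  Regime R3: 0.46 × 0.136 = 0.06256
  Regime R1: 0.19 × 0.088 = 0.01672
Sum = 0.17214.
Largest term belongs to Regime R6, so Regime R6 is most probable.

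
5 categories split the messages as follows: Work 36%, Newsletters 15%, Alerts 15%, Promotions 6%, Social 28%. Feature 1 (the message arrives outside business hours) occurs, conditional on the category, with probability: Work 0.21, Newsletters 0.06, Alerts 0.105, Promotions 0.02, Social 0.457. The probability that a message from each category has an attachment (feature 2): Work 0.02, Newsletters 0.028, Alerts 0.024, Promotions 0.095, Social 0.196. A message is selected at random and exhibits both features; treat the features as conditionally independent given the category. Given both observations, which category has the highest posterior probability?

By Bayes' rule, posterior ∝ prior × likelihood:
  Work: 0.36 × 0.21 × 0.02 = 0.001512
  Newsletters: 0.15 × 0.06 × 0.028 = 0.000252
  Alerts: 0.15 × 0.105 × 0.024 = 0.000378
  Promotions: 0.06 × 0.02 × 0.095 = 0.000114
  Social: 0.28 × 0.457 × 0.196 = 0.02508016
Sum = 0.02733616.
Largest term belongs to Social, so Social is most probable.

Social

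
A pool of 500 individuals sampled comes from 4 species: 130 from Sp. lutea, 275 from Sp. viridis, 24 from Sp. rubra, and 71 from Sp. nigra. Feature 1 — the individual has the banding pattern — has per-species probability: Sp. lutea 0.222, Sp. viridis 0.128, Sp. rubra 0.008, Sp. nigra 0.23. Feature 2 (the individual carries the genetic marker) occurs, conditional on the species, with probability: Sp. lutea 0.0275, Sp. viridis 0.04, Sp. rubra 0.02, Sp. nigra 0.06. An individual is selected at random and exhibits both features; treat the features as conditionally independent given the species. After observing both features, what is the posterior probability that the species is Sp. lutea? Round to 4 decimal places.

Prior × likelihood for each hypothesis:
  Sp. lutea: 0.26 × 0.222 × 0.0275 = 0.0015873
  Sp. viridis: 0.55 × 0.128 × 0.04 = 0.002816
  Sp. rubra: 0.048 × 0.008 × 0.02 = 0.00000768
  Sp. nigra: 0.142 × 0.23 × 0.06 = 0.0019596
Total = 0.00637058.
P(Sp. lutea | evidence) = 0.0015873 / 0.00637058 ≈ 0.2492.

0.2492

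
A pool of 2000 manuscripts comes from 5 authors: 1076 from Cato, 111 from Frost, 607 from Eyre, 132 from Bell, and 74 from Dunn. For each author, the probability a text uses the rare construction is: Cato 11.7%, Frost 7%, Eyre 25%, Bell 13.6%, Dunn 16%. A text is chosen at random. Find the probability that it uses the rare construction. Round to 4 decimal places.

Compute prior × likelihood for every hypothesis:
  Cato: 0.538 × 0.117 = 0.062946
  Frost: 0.0555 × 0.07 = 0.003885
  Eyre: 0.3035 × 0.25 = 0.075875
  Bell: 0.066 × 0.136 = 0.008976
  Dunn: 0.037 × 0.16 = 0.00592
P(rare-form) = 0.062946 + 0.003885 + 0.075875 + 0.008976 + 0.00592 = 0.157602 → 0.1576.

0.1576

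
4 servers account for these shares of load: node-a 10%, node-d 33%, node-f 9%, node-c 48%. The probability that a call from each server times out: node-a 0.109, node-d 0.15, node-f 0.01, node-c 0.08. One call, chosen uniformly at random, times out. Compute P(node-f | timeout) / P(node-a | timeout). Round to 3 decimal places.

By Bayes' rule, posterior ∝ prior × likelihood:
  node-a: 0.1 × 0.109 = 0.0109
  node-d: 0.33 × 0.15 = 0.0495
  node-f: 0.09 × 0.01 = 0.0009
  node-c: 0.48 × 0.08 = 0.0384
Normalizing constant = 0.0997.
The ratio is 0.0009 / 0.0109 (the normalizer cancels) = 0.083.

0.083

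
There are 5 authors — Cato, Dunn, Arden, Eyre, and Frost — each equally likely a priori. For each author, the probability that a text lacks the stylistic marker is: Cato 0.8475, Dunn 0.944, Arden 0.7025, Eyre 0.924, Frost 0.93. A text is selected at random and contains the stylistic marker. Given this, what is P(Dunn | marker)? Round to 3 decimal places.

Taking complements, P(marker | each) = Cato 0.1525, Dunn 0.056, Arden 0.2975, Eyre 0.076, Frost 0.07.
Since the prior is uniform, the posterior is proportional to the likelihood:
  Cato: 0.1525
  Dunn: 0.056
  Arden: 0.2975
  Eyre: 0.076
  Frost: 0.07
Normalizing constant = 0.652.
P(Dunn | evidence) = 0.056 / 0.652 ≈ 0.086.

0.086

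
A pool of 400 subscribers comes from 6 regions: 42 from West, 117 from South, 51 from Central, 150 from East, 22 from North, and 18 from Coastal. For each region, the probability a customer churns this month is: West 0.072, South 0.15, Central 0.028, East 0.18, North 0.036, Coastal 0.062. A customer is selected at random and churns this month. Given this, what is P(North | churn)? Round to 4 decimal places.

0.0156

By Bayes' rule, posterior ∝ prior × likelihood:
  West: 0.105 × 0.072 = 0.00756
  South: 0.2925 × 0.15 = 0.043875
  Central: 0.1275 × 0.028 = 0.00357
  East: 0.375 × 0.18 = 0.0675
  North: 0.055 × 0.036 = 0.00198
  Coastal: 0.045 × 0.062 = 0.00279
Sum = 0.127275.
P(North | evidence) = 0.00198 / 0.127275 ≈ 0.0156.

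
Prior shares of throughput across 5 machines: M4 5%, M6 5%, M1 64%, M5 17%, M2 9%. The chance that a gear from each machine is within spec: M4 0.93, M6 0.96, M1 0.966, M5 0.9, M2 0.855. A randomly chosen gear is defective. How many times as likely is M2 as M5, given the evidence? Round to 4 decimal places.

Taking complements, P(defective | each) = M4 0.07, M6 0.04, M1 0.034, M5 0.1, M2 0.145.
Compute prior × likelihood for every hypothesis:
  M4: 0.05 × 0.07 = 0.0035
  M6: 0.05 × 0.04 = 0.002
  M1: 0.64 × 0.034 = 0.02176
  M5: 0.17 × 0.1 = 0.017
  M2: 0.09 × 0.145 = 0.01305
Sum = 0.05731.
The ratio is 0.01305 / 0.017 (the normalizer cancels) = 0.7676.

0.7676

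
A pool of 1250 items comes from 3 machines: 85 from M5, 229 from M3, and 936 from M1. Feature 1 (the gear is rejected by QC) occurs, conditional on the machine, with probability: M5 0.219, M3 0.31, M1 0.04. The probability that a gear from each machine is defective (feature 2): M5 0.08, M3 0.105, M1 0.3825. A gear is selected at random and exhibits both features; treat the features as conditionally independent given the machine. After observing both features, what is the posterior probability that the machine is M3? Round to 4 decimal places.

Prior × likelihood for each hypothesis:
  M5: 0.068 × 0.219 × 0.08 = 0.00119136
  M3: 0.1832 × 0.31 × 0.105 = 0.00596316
  M1: 0.7488 × 0.04 × 0.3825 = 0.01145664
Total = 0.01861116.
P(M3 | evidence) = 0.00596316 / 0.01861116 ≈ 0.3204.

0.3204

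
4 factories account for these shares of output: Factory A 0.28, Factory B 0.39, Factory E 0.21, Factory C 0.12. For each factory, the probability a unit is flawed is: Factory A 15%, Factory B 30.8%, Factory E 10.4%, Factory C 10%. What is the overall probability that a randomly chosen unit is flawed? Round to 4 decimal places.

0.1960

By Bayes' rule, posterior ∝ prior × likelihood:
  Factory A: 0.28 × 0.15 = 0.042
  Factory B: 0.39 × 0.308 = 0.12012
  Factory E: 0.21 × 0.104 = 0.02184
  Factory C: 0.12 × 0.1 = 0.012
P(flawed) = 0.042 + 0.12012 + 0.02184 + 0.012 = 0.19596 → 0.1960.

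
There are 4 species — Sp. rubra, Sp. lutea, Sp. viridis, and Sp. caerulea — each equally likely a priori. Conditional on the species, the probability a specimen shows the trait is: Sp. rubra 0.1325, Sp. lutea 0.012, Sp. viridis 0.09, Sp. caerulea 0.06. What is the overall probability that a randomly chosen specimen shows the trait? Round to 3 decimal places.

With a uniform prior (1/4 each), posterior ∝ likelihood:
  Sp. rubra: 0.1325
  Sp. lutea: 0.012
  Sp. viridis: 0.09
  Sp. caerulea: 0.06
P(trait) = (1/4) × (0.1325 + 0.012 + 0.09 + 0.06) = 0.2945/4 ≈ 0.074.

0.074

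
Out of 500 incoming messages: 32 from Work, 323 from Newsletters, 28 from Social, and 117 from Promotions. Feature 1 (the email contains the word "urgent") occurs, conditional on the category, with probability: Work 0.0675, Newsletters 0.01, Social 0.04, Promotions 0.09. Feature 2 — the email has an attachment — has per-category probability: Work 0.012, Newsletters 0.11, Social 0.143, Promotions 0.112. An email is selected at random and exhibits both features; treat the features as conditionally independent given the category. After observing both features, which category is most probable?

By Bayes' rule, posterior ∝ prior × likelihood:
  Work: 0.064 × 0.0675 × 0.012 = 0.00005184
  Newsletters: 0.646 × 0.01 × 0.11 = 0.0007106
  Social: 0.056 × 0.04 × 0.143 = 0.00032032
  Promotions: 0.234 × 0.09 × 0.112 = 0.00235872
Sum = 0.00344148.
Largest term belongs to Promotions, so Promotions is most probable.

Promotions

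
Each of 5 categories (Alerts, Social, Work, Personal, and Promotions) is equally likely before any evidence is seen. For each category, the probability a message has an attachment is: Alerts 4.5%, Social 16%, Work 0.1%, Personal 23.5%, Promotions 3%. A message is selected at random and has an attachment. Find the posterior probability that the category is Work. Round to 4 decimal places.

Since the prior is uniform, the posterior is proportional to the likelihood:
  Alerts: 0.045
  Social: 0.16
  Work: 0.001
  Personal: 0.235
  Promotions: 0.03
Normalizing constant = 0.471.
P(Work | evidence) = 0.001 / 0.471 ≈ 0.0021.

0.0021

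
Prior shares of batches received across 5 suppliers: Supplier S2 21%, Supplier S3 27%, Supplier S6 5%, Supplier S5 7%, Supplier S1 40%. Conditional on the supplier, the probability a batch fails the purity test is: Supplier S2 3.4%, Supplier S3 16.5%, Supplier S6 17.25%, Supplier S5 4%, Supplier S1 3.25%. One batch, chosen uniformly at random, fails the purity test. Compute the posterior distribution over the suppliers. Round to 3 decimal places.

Supplier S2 0.094, Supplier S3 0.585, Supplier S6 0.113, Supplier S5 0.037, Supplier S1 0.171

Unnormalized posteriors (prior × likelihood):
  Supplier S2: 0.21 × 0.034 = 0.00714
  Supplier S3: 0.27 × 0.165 = 0.04455
  Supplier S6: 0.05 × 0.1725 = 0.008625
  Supplier S5: 0.07 × 0.04 = 0.0028
  Supplier S1: 0.4 × 0.0325 = 0.013
Sum = 0.076115.
P(Supplier S2 | off-spec) = 0.00714/0.076115 ≈ 0.094
P(Supplier S3 | off-spec) = 0.04455/0.076115 ≈ 0.585
P(Supplier S6 | off-spec) = 0.008625/0.076115 ≈ 0.113
P(Supplier S5 | off-spec) = 0.0028/0.076115 ≈ 0.037
P(Supplier S1 | off-spec) = 0.013/0.076115 ≈ 0.171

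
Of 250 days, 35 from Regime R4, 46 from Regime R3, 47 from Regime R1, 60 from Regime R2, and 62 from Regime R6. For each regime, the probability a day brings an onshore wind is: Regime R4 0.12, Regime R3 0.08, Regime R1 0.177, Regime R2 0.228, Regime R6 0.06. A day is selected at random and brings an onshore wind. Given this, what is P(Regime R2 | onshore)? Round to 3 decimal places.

Unnormalized posteriors (prior × likelihood):
  Regime R4: 0.14 × 0.12 = 0.0168
  Regime R3: 0.184 × 0.08 = 0.01472
  Regime R1: 0.188 × 0.177 = 0.033276
  Regime R2: 0.24 × 0.228 = 0.05472
  Regime R6: 0.248 × 0.06 = 0.01488
Total = 0.134396.
P(Regime R2 | evidence) = 0.05472 / 0.134396 ≈ 0.407.

0.407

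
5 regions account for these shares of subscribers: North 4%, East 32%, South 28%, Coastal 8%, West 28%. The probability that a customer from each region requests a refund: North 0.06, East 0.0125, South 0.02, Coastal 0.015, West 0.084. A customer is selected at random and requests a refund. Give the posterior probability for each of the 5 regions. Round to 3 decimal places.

North 0.065, East 0.109, South 0.153, Coastal 0.033, West 0.641

Unnormalized posteriors (prior × likelihood):
  North: 0.04 × 0.06 = 0.0024
  East: 0.32 × 0.0125 = 0.004
  South: 0.28 × 0.02 = 0.0056
  Coastal: 0.08 × 0.015 = 0.0012
  West: 0.28 × 0.084 = 0.02352
Sum = 0.03672.
P(North | refund) = 0.0024/0.03672 ≈ 0.065
P(East | refund) = 0.004/0.03672 ≈ 0.109
P(South | refund) = 0.0056/0.03672 ≈ 0.153
P(Coastal | refund) = 0.0012/0.03672 ≈ 0.033
P(West | refund) = 0.02352/0.03672 ≈ 0.641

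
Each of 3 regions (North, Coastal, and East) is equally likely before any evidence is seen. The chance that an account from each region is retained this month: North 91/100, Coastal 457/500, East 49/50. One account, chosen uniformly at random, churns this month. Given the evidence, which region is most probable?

North

Taking complements, P(churn | each) = North 0.09, Coastal 0.086, East 0.02.
Since the prior is uniform, the posterior is proportional to the likelihood:
  North: 0.09
  Coastal: 0.086
  East: 0.02
Total = 0.196.
Largest term belongs to North, so North is most probable.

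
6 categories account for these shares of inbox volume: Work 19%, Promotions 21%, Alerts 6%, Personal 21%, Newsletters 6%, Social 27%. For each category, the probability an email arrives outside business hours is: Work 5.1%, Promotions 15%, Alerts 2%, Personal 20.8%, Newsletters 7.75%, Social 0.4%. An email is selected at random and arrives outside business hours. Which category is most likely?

Prior × likelihood for each hypothesis:
  Work: 0.19 × 0.051 = 0.00969
  Promotions: 0.21 × 0.15 = 0.0315
  Alerts: 0.06 × 0.02 = 0.0012
  Personal: 0.21 × 0.208 = 0.04368
  Newsletters: 0.06 × 0.0775 = 0.00465
  Social: 0.27 × 0.004 = 0.00108
Total = 0.0918.
Largest term belongs to Personal, so Personal is most probable.

Personal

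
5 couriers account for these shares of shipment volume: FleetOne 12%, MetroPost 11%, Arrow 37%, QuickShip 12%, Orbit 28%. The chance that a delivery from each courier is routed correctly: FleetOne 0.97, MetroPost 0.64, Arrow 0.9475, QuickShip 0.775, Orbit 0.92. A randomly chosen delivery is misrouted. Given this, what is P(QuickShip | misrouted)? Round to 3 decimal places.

Taking complements, P(misrouted | each) = FleetOne 0.03, MetroPost 0.36, Arrow 0.0525, QuickShip 0.225, Orbit 0.08.
Compute prior × likelihood for every hypothesis:
  FleetOne: 0.12 × 0.03 = 0.0036
  MetroPost: 0.11 × 0.36 = 0.0396
  Arrow: 0.37 × 0.0525 = 0.019425
  QuickShip: 0.12 × 0.225 = 0.027
  Orbit: 0.28 × 0.08 = 0.0224
Total = 0.112025.
P(QuickShip | evidence) = 0.027 / 0.112025 ≈ 0.241.

0.241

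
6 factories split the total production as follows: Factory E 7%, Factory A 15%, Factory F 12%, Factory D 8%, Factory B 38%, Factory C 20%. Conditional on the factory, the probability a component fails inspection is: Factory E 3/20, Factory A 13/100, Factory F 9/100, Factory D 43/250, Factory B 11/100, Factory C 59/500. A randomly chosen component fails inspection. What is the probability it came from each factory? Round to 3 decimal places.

Factory E 0.088, Factory A 0.163, Factory F 0.090, Factory D 0.115, Factory B 0.348, Factory C 0.197

Unnormalized posteriors (prior × likelihood):
  Factory E: 0.07 × 0.15 = 0.0105
  Factory A: 0.15 × 0.13 = 0.0195
  Factory F: 0.12 × 0.09 = 0.0108
  Factory D: 0.08 × 0.172 = 0.01376
  Factory B: 0.38 × 0.11 = 0.0418
  Factory C: 0.2 × 0.118 = 0.0236
Total = 0.11996.
P(Factory E | nonconforming) = 0.0105/0.11996 ≈ 0.088
P(Factory A | nonconforming) = 0.0195/0.11996 ≈ 0.163
P(Factory F | nonconforming) = 0.0108/0.11996 ≈ 0.090
P(Factory D | nonconforming) = 0.01376/0.11996 ≈ 0.115
P(Factory B | nonconforming) = 0.0418/0.11996 ≈ 0.348
P(Factory C | nonconforming) = 0.0236/0.11996 ≈ 0.197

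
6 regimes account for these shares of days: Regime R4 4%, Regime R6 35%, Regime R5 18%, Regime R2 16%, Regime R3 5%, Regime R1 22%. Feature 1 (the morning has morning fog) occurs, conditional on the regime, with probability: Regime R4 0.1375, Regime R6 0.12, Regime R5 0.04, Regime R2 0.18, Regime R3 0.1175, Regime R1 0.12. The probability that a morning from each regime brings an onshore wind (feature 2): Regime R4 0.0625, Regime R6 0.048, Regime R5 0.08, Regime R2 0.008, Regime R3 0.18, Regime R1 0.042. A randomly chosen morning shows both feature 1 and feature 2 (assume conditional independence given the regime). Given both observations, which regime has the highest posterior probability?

Regime R6

Prior × likelihood for each hypothesis:
  Regime R4: 0.04 × 0.1375 × 0.0625 = 0.00034375
  Regime R6: 0.35 × 0.12 × 0.048 = 0.002016
  Regime R5: 0.18 × 0.04 × 0.08 = 0.000576
  Regime R2: 0.16 × 0.18 × 0.008 = 0.0002304
  Regime R3: 0.05 × 0.1175 × 0.18 = 0.0010575
  Regime R1: 0.22 × 0.12 × 0.042 = 0.0011088
Sum = 0.00533245.
Largest term belongs to Regime R6, so Regime R6 is most probable.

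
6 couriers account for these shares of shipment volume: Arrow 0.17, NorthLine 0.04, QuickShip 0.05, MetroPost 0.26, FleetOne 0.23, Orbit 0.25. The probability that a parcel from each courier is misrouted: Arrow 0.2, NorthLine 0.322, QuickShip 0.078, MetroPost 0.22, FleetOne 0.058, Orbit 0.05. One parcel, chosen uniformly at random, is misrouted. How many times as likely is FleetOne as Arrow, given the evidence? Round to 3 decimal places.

0.392

Prior × likelihood for each hypothesis:
  Arrow: 0.17 × 0.2 = 0.034
  NorthLine: 0.04 × 0.322 = 0.01288
  QuickShip: 0.05 × 0.078 = 0.0039
  MetroPost: 0.26 × 0.22 = 0.0572
  FleetOne: 0.23 × 0.058 = 0.01334
  Orbit: 0.25 × 0.05 = 0.0125
Sum = 0.13382.
The ratio is 0.01334 / 0.034 (the normalizer cancels) = 0.392.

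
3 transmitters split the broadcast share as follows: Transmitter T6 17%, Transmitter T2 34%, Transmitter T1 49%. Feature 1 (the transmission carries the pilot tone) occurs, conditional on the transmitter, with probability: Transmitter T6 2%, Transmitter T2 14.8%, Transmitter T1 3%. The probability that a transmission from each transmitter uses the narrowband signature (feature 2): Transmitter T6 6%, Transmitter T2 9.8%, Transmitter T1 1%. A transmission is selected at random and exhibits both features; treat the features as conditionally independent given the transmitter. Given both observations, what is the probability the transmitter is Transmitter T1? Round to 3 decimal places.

0.028

Unnormalized posteriors (prior × likelihood):
  Transmitter T6: 0.17 × 0.02 × 0.06 = 0.000204
  Transmitter T2: 0.34 × 0.148 × 0.098 = 0.00493136
  Transmitter T1: 0.49 × 0.03 × 0.01 = 0.000147
Normalizing constant = 0.00528236.
P(Transmitter T1 | evidence) = 0.000147 / 0.00528236 ≈ 0.028.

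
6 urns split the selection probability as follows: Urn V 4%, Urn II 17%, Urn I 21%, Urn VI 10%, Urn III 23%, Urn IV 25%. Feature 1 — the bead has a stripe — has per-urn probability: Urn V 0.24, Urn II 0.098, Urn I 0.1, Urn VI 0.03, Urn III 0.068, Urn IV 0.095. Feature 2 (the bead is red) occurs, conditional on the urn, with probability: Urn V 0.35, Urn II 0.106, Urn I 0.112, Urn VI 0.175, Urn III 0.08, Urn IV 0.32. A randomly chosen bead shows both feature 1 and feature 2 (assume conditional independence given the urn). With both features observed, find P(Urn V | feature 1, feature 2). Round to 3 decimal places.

0.199

Prior × likelihood for each hypothesis:
  Urn V: 0.04 × 0.24 × 0.35 = 0.00336
  Urn II: 0.17 × 0.098 × 0.106 = 0.00176596
  Urn I: 0.21 × 0.1 × 0.112 = 0.002352
  Urn VI: 0.1 × 0.03 × 0.175 = 0.000525
  Urn III: 0.23 × 0.068 × 0.08 = 0.0012512
  Urn IV: 0.25 × 0.095 × 0.32 = 0.0076
Sum = 0.01685416.
P(Urn V | evidence) = 0.00336 / 0.01685416 ≈ 0.199.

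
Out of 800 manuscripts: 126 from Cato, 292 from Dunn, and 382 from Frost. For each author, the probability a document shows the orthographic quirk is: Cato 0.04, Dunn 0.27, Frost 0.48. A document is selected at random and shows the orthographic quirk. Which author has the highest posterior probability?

Prior × likelihood for each hypothesis:
  Cato: 0.1575 × 0.04 = 0.0063
  Dunn: 0.365 × 0.27 = 0.09855
  Frost: 0.4775 × 0.48 = 0.2292
Normalizing constant = 0.33405.
Largest term belongs to Frost, so Frost is most probable.

Frost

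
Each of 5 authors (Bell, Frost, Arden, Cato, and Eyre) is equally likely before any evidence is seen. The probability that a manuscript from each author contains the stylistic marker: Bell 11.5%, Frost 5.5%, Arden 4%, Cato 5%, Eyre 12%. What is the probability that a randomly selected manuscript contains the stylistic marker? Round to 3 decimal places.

0.076

Since the prior is uniform, the posterior is proportional to the likelihood:
  Bell: 0.115
  Frost: 0.055
  Arden: 0.04
  Cato: 0.05
  Eyre: 0.12
P(marker) = (1/5) × (0.115 + 0.055 + 0.04 + 0.05 + 0.12) = 0.38/5 ≈ 0.076.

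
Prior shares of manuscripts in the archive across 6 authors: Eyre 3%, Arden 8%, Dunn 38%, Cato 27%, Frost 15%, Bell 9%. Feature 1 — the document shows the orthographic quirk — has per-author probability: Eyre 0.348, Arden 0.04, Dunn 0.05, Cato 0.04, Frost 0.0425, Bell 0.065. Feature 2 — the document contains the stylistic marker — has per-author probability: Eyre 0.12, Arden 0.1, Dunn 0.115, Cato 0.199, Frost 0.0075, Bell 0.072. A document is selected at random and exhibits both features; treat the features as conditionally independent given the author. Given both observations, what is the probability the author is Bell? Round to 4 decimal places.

0.0661

By Bayes' rule, posterior ∝ prior × likelihood:
  Eyre: 0.03 × 0.348 × 0.12 = 0.0012528
  Arden: 0.08 × 0.04 × 0.1 = 0.00032
  Dunn: 0.38 × 0.05 × 0.115 = 0.002185
  Cato: 0.27 × 0.04 × 0.199 = 0.0021492
  Frost: 0.15 × 0.0425 × 0.0075 = 0.0000478125
  Bell: 0.09 × 0.065 × 0.072 = 0.0004212
Normalizing constant = 0.0063760125.
P(Bell | evidence) = 0.0004212 / 0.0063760125 ≈ 0.0661.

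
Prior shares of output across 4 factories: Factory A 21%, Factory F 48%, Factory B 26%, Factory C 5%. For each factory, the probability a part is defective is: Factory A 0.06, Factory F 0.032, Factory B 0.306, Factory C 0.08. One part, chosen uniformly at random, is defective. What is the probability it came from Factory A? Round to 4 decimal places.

0.1130

Unnormalized posteriors (prior × likelihood):
  Factory A: 0.21 × 0.06 = 0.0126
  Factory F: 0.48 × 0.032 = 0.01536
  Factory B: 0.26 × 0.306 = 0.07956
  Factory C: 0.05 × 0.08 = 0.004
Total = 0.11152.
P(Factory A | evidence) = 0.0126 / 0.11152 ≈ 0.1130.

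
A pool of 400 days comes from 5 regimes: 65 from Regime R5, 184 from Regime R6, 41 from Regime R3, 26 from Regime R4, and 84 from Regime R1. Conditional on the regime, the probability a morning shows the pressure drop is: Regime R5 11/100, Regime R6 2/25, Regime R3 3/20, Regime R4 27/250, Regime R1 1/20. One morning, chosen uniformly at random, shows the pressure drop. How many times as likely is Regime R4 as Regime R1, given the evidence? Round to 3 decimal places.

Unnormalized posteriors (prior × likelihood):
  Regime R5: 0.1625 × 0.11 = 0.017875
  Regime R6: 0.46 × 0.08 = 0.0368
  Regime R3: 0.1025 × 0.15 = 0.015375
  Regime R4: 0.065 × 0.108 = 0.00702
  Regime R1: 0.21 × 0.05 = 0.0105
Sum = 0.08757.
The ratio is 0.00702 / 0.0105 (the normalizer cancels) = 0.669.

0.669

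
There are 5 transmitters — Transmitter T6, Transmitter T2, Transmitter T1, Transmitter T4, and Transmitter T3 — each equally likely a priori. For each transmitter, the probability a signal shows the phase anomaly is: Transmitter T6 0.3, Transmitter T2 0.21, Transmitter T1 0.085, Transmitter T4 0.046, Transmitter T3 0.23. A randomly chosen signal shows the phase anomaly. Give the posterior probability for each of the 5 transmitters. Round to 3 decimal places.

With a uniform prior (1/5 each), posterior ∝ likelihood:
  Transmitter T6: 0.3
  Transmitter T2: 0.21
  Transmitter T1: 0.085
  Transmitter T4: 0.046
  Transmitter T3: 0.23
Total = 0.871.
P(Transmitter T6 | anomaly) = 0.3/0.871 ≈ 0.344
P(Transmitter T2 | anomaly) = 0.21/0.871 ≈ 0.241
P(Transmitter T1 | anomaly) = 0.085/0.871 ≈ 0.098
P(Transmitter T4 | anomaly) = 0.046/0.871 ≈ 0.053
P(Transmitter T3 | anomaly) = 0.23/0.871 ≈ 0.264

Transmitter T6 0.344, Transmitter T2 0.241, Transmitter T1 0.098, Transmitter T4 0.053, Transmitter T3 0.264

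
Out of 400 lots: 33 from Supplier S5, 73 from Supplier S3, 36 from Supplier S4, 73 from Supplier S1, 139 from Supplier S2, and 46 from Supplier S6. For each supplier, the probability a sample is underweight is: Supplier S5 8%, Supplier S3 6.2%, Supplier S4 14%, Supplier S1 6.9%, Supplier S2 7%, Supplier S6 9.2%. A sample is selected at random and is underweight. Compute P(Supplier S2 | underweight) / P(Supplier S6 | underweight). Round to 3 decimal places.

2.299

Compute prior × likelihood for every hypothesis:
  Supplier S5: 0.0825 × 0.08 = 0.0066
  Supplier S3: 0.1825 × 0.062 = 0.011315
  Supplier S4: 0.09 × 0.14 = 0.0126
  Supplier S1: 0.1825 × 0.069 = 0.0125925
  Supplier S2: 0.3475 × 0.07 = 0.024325
  Supplier S6: 0.115 × 0.092 = 0.01058
Normalizing constant = 0.0780125.
The ratio is 0.024325 / 0.01058 (the normalizer cancels) = 2.299.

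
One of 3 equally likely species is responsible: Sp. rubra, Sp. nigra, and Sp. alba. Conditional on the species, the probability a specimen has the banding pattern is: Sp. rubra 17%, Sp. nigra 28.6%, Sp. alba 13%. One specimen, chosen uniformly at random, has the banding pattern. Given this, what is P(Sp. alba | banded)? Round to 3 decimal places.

With a uniform prior (1/3 each), posterior ∝ likelihood:
  Sp. rubra: 0.17
  Sp. nigra: 0.286
  Sp. alba: 0.13
Sum = 0.586.
P(Sp. alba | evidence) = 0.13 / 0.586 ≈ 0.222.

0.222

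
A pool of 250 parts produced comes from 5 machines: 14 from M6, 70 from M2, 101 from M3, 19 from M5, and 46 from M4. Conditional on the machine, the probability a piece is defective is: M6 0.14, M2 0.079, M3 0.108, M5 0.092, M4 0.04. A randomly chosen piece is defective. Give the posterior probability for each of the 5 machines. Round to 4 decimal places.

M6 0.0891, M2 0.2515, M3 0.4961, M5 0.0795, M4 0.0837

Compute prior × likelihood for every hypothesis:
  M6: 0.056 × 0.14 = 0.00784
  M2: 0.28 × 0.079 = 0.02212
  M3: 0.404 × 0.108 = 0.043632
  M5: 0.076 × 0.092 = 0.006992
  M4: 0.184 × 0.04 = 0.00736
Sum = 0.087944.
P(M6 | defective) = 0.00784/0.087944 ≈ 0.0891
P(M2 | defective) = 0.02212/0.087944 ≈ 0.2515
P(M3 | defective) = 0.043632/0.087944 ≈ 0.4961
P(M5 | defective) = 0.006992/0.087944 ≈ 0.0795
P(M4 | defective) = 0.00736/0.087944 ≈ 0.0837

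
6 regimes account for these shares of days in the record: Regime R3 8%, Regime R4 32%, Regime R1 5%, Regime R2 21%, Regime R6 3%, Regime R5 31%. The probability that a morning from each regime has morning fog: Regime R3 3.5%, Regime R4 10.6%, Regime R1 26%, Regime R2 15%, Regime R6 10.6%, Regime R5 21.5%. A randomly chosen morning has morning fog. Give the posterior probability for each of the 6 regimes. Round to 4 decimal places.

Compute prior × likelihood for every hypothesis:
  Regime R3: 0.08 × 0.035 = 0.0028
  Regime R4: 0.32 × 0.106 = 0.03392
  Regime R1: 0.05 × 0.26 = 0.013
  Regime R2: 0.21 × 0.15 = 0.0315
  Regime R6: 0.03 × 0.106 = 0.00318
  Regime R5: 0.31 × 0.215 = 0.06665
Sum = 0.15105.
P(Regime R3 | fog) = 0.0028/0.15105 ≈ 0.0185
P(Regime R4 | fog) = 0.03392/0.15105 ≈ 0.2246
P(Regime R1 | fog) = 0.013/0.15105 ≈ 0.0861
P(Regime R2 | fog) = 0.0315/0.15105 ≈ 0.2085
P(Regime R6 | fog) = 0.00318/0.15105 ≈ 0.0211
P(Regime R5 | fog) = 0.06665/0.15105 ≈ 0.4412
(Check: 0.0185+0.2246+0.0861+0.2085+0.0211+0.4412 = 1.0000.)

Regime R3 0.0185, Regime R4 0.2246, Regime R1 0.0861, Regime R2 0.2085, Regime R6 0.0211, Regime R5 0.4412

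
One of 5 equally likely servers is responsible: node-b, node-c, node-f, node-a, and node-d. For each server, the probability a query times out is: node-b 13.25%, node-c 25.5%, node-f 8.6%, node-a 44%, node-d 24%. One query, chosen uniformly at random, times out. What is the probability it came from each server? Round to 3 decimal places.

node-b 0.115, node-c 0.221, node-f 0.075, node-a 0.381, node-d 0.208

Since the prior is uniform, the posterior is proportional to the likelihood:
  node-b: 0.1325
  node-c: 0.255
  node-f: 0.086
  node-a: 0.44
  node-d: 0.24
Normalizing constant = 1.1535.
P(node-b | timeout) = 0.1325/1.1535 ≈ 0.115
P(node-c | timeout) = 0.255/1.1535 ≈ 0.221
P(node-f | timeout) = 0.086/1.1535 ≈ 0.075
P(node-a | timeout) = 0.44/1.1535 ≈ 0.381
P(node-d | timeout) = 0.24/1.1535 ≈ 0.208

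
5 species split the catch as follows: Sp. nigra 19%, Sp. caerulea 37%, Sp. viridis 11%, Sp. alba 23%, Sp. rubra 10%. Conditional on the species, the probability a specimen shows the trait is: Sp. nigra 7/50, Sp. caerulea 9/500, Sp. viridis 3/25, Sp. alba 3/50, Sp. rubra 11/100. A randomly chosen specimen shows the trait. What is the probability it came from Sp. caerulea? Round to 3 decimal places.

0.093

Unnormalized posteriors (prior × likelihood):
  Sp. nigra: 0.19 × 0.14 = 0.0266
  Sp. caerulea: 0.37 × 0.018 = 0.00666
  Sp. viridis: 0.11 × 0.12 = 0.0132
  Sp. alba: 0.23 × 0.06 = 0.0138
  Sp. rubra: 0.1 × 0.11 = 0.011
Normalizing constant = 0.07126.
P(Sp. caerulea | evidence) = 0.00666 / 0.07126 ≈ 0.093.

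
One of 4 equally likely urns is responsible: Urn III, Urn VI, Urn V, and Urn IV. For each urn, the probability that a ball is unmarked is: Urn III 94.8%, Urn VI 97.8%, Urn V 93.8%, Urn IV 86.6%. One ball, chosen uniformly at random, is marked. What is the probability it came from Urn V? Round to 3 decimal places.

0.230

Taking complements, P(marked | each) = Urn III 0.052, Urn VI 0.022, Urn V 0.062, Urn IV 0.134.
With a uniform prior (1/4 each), posterior ∝ likelihood:
  Urn III: 0.052
  Urn VI: 0.022
  Urn V: 0.062
  Urn IV: 0.134
Sum = 0.27.
P(Urn V | evidence) = 0.062 / 0.27 ≈ 0.230.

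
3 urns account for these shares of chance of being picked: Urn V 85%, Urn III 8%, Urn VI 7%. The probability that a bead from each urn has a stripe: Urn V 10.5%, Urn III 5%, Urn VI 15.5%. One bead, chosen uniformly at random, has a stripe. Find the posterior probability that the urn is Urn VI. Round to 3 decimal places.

Compute prior × likelihood for every hypothesis:
  Urn V: 0.85 × 0.105 = 0.08925
  Urn III: 0.08 × 0.05 = 0.004
  Urn VI: 0.07 × 0.155 = 0.01085
Sum = 0.1041.
P(Urn VI | evidence) = 0.01085 / 0.1041 ≈ 0.104.

0.104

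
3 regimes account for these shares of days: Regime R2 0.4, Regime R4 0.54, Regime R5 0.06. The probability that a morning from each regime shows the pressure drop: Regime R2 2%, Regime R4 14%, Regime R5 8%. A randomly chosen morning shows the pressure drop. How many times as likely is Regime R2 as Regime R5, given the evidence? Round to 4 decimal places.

Prior × likelihood for each hypothesis:
  Regime R2: 0.4 × 0.02 = 0.008
  Regime R4: 0.54 × 0.14 = 0.0756
  Regime R5: 0.06 × 0.08 = 0.0048
Total = 0.0884.
The ratio is 0.008 / 0.0048 (the normalizer cancels) = 1.6667.

1.6667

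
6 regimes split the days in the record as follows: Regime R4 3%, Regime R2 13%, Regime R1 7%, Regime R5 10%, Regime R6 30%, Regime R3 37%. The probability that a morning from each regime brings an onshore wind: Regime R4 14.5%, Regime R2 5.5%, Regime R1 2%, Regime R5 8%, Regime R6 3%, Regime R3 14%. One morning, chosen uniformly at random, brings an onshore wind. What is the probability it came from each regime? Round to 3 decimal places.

Compute prior × likelihood for every hypothesis:
  Regime R4: 0.03 × 0.145 = 0.00435
  Regime R2: 0.13 × 0.055 = 0.00715
  Regime R1: 0.07 × 0.02 = 0.0014
  Regime R5: 0.1 × 0.08 = 0.008
  Regime R6: 0.3 × 0.03 = 0.009
  Regime R3: 0.37 × 0.14 = 0.0518
Normalizing constant = 0.0817.
P(Regime R4 | onshore) = 0.00435/0.0817 ≈ 0.053
P(Regime R2 | onshore) = 0.00715/0.0817 ≈ 0.088
P(Regime R1 | onshore) = 0.0014/0.0817 ≈ 0.017
P(Regime R5 | onshore) = 0.008/0.0817 ≈ 0.098
P(Regime R6 | onshore) = 0.009/0.0817 ≈ 0.110
P(Regime R3 | onshore) = 0.0518/0.0817 ≈ 0.634
(Check: 0.053+0.088+0.017+0.098+0.110+0.634 = 1.000.)

Regime R4 0.053, Regime R2 0.088, Regime R1 0.017, Regime R5 0.098, Regime R6 0.110, Regime R3 0.634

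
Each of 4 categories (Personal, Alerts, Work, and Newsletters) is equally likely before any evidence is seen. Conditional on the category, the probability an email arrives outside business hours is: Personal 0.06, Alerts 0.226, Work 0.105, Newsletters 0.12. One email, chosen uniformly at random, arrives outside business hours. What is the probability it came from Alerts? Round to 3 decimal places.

Since the prior is uniform, the posterior is proportional to the likelihood:
  Personal: 0.06
  Alerts: 0.226
  Work: 0.105
  Newsletters: 0.12
Sum = 0.511.
P(Alerts | evidence) = 0.226 / 0.511 ≈ 0.442.

0.442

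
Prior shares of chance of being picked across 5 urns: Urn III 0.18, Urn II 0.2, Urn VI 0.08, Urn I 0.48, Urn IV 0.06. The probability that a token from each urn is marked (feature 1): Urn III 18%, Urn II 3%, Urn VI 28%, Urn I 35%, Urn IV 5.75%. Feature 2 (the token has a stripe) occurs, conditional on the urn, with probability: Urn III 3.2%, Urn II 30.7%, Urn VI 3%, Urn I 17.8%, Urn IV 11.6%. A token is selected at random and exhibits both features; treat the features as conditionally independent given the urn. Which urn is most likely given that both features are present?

Compute prior × likelihood for every hypothesis:
  Urn III: 0.18 × 0.18 × 0.032 = 0.0010368
  Urn II: 0.2 × 0.03 × 0.307 = 0.001842
  Urn VI: 0.08 × 0.28 × 0.03 = 0.000672
  Urn I: 0.48 × 0.35 × 0.178 = 0.029904
  Urn IV: 0.06 × 0.0575 × 0.116 = 0.0004002
Sum = 0.033855.
Largest term belongs to Urn I, so Urn I is most probable.

Urn I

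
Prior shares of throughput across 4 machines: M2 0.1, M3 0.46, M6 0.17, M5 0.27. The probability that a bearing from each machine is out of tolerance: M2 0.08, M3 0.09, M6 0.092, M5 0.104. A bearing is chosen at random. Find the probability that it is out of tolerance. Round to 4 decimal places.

0.0931

Unnormalized posteriors (prior × likelihood):
  M2: 0.1 × 0.08 = 0.008
  M3: 0.46 × 0.09 = 0.0414
  M6: 0.17 × 0.092 = 0.01564
  M5: 0.27 × 0.104 = 0.02808
P(oversize) = 0.008 + 0.0414 + 0.01564 + 0.02808 = 0.09312 → 0.0931.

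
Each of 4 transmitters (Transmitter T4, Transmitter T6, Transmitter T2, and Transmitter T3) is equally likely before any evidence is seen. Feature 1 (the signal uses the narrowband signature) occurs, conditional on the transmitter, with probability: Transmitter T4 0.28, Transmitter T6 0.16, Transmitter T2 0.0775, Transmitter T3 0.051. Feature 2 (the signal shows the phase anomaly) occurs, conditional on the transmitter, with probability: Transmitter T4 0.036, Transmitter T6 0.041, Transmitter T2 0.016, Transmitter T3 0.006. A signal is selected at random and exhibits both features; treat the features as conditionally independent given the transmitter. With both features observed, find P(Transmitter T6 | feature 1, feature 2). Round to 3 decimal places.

With a uniform prior (1/4 each), posterior ∝ likelihood:
  Transmitter T4: 0.28 × 0.036 = 0.01008
  Transmitter T6: 0.16 × 0.041 = 0.00656
  Transmitter T2: 0.0775 × 0.016 = 0.00124
  Transmitter T3: 0.051 × 0.006 = 0.000306
Sum = 0.018186.
P(Transmitter T6 | evidence) = 0.00656 / 0.018186 ≈ 0.361.

0.361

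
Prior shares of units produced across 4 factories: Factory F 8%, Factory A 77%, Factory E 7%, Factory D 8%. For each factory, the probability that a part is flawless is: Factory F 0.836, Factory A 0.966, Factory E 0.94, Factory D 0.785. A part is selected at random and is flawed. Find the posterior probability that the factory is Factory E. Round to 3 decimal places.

Taking complements, P(flawed | each) = Factory F 0.164, Factory A 0.034, Factory E 0.06, Factory D 0.215.
Compute prior × likelihood for every hypothesis:
  Factory F: 0.08 × 0.164 = 0.01312
  Factory A: 0.77 × 0.034 = 0.02618
  Factory E: 0.07 × 0.06 = 0.0042
  Factory D: 0.08 × 0.215 = 0.0172
Total = 0.0607.
P(Factory E | evidence) = 0.0042 / 0.0607 ≈ 0.069.

0.069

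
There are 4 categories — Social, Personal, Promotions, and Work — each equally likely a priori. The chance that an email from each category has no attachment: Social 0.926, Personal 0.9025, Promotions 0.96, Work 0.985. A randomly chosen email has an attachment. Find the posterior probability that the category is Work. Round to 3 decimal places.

0.066

Taking complements, P(attachment | each) = Social 0.074, Personal 0.0975, Promotions 0.04, Work 0.015.
Since the prior is uniform, the posterior is proportional to the likelihood:
  Social: 0.074
  Personal: 0.0975
  Promotions: 0.04
  Work: 0.015
Normalizing constant = 0.2265.
P(Work | evidence) = 0.015 / 0.2265 ≈ 0.066.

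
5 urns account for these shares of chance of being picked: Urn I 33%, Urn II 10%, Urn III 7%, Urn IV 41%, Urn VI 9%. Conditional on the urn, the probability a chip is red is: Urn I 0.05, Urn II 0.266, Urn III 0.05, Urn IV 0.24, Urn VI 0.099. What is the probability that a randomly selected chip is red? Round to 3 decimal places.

0.154

By Bayes' rule, posterior ∝ prior × likelihood:
  Urn I: 0.33 × 0.05 = 0.0165
  Urn II: 0.1 × 0.266 = 0.0266
  Urn III: 0.07 × 0.05 = 0.0035
  Urn IV: 0.41 × 0.24 = 0.0984
  Urn VI: 0.09 × 0.099 = 0.00891
P(red) = 0.0165 + 0.0266 + 0.0035 + 0.0984 + 0.00891 = 0.15391 → 0.154.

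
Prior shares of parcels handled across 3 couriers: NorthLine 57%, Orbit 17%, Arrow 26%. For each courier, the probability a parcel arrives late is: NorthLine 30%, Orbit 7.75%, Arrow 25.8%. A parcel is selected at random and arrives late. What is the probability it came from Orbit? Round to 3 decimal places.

By Bayes' rule, posterior ∝ prior × likelihood:
  NorthLine: 0.57 × 0.3 = 0.171
  Orbit: 0.17 × 0.0775 = 0.013175
  Arrow: 0.26 × 0.258 = 0.06708
Sum = 0.251255.
P(Orbit | evidence) = 0.013175 / 0.251255 ≈ 0.052.

0.052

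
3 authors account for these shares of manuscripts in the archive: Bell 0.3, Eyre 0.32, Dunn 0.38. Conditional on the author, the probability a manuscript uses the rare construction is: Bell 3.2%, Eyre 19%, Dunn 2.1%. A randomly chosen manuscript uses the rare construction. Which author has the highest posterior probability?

Eyre

Prior × likelihood for each hypothesis:
  Bell: 0.3 × 0.032 = 0.0096
  Eyre: 0.32 × 0.19 = 0.0608
  Dunn: 0.38 × 0.021 = 0.00798
Sum = 0.07838.
Largest term belongs to Eyre, so Eyre is most probable.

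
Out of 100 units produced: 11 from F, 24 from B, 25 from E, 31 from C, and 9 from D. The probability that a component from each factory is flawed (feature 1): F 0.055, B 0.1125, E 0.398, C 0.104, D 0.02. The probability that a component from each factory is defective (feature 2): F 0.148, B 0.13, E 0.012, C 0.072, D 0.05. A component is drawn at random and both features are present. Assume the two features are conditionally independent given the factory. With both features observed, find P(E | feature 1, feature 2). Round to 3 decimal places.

Prior × likelihood for each hypothesis:
  F: 0.11 × 0.055 × 0.148 = 0.0008954
  B: 0.24 × 0.1125 × 0.13 = 0.00351
  E: 0.25 × 0.398 × 0.012 = 0.001194
  C: 0.31 × 0.104 × 0.072 = 0.00232128
  D: 0.09 × 0.02 × 0.05 = 0.00009
Normalizing constant = 0.00801068.
P(E | evidence) = 0.001194 / 0.00801068 ≈ 0.149.

0.149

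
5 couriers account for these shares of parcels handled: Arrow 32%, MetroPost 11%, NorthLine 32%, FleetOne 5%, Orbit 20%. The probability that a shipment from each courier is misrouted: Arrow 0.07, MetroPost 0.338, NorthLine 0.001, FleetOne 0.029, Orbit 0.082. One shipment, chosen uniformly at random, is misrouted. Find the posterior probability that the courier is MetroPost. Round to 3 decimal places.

Unnormalized posteriors (prior × likelihood):
  Arrow: 0.32 × 0.07 = 0.0224
  MetroPost: 0.11 × 0.338 = 0.03718
  NorthLine: 0.32 × 0.001 = 0.00032
  FleetOne: 0.05 × 0.029 = 0.00145
  Orbit: 0.2 × 0.082 = 0.0164
Normalizing constant = 0.07775.
P(MetroPost | evidence) = 0.03718 / 0.07775 ≈ 0.478.

0.478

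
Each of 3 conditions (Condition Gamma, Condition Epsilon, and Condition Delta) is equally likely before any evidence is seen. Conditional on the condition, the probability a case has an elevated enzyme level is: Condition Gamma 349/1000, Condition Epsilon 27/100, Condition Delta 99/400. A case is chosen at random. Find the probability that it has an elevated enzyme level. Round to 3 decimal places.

Since the prior is uniform, the posterior is proportional to the likelihood:
  Condition Gamma: 0.349
  Condition Epsilon: 0.27
  Condition Delta: 0.2475
P(elevated) = (1/3) × (0.349 + 0.27 + 0.2475) = 0.8665/3 ≈ 0.289.

0.289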